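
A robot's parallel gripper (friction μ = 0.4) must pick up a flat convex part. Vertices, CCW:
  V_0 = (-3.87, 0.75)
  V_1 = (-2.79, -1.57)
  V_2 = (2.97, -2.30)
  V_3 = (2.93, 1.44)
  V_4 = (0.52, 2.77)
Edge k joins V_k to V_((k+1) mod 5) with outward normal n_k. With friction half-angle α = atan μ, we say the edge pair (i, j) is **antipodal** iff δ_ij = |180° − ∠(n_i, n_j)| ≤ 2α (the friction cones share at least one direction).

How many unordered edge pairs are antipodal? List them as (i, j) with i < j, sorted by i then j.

count = 4; pairs: (0,2), (0,3), (1,3), (1,4)

α = atan 0.4 = 21.80°;  2α = 43.60°
n_0 = (-0.9066, -0.4220)
n_1 = (-0.1257, -0.9921)
n_2 = (+0.9999, +0.0107)
n_3 = (+0.4832, +0.8755)
n_4 = (-0.4180, +0.9084)
  (0,1): δ = 122.19°  ·
  (0,2): δ = 24.35°  ✓
  (0,3): δ = 36.14°  ✓
  (0,4): δ = 89.75°  ·
  (1,2): δ = 82.16°  ·
  (1,3): δ = 21.67°  ✓
  (1,4): δ = 31.93°  ✓
  (2,3): δ = 119.51°  ·
  (2,4): δ = 65.90°  ·
  (3,4): δ = 126.40°  ·
antipodal pairs: 4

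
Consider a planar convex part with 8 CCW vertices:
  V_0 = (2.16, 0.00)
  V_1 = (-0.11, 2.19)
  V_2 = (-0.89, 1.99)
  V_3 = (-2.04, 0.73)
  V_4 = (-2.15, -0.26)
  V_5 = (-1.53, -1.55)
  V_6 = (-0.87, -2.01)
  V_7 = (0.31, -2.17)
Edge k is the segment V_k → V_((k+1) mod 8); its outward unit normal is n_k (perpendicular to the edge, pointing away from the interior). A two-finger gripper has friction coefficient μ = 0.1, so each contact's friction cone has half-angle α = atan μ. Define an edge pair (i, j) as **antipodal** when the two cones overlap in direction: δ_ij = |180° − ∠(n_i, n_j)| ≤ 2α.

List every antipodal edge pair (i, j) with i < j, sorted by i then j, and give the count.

count = 2; pairs: (0,5), (2,7)

α = atan 0.1 = 5.71°;  2α = 11.42°
n_0 = (+0.6943, +0.7197)
n_1 = (-0.2484, +0.9687)
n_2 = (-0.7386, +0.6741)
n_3 = (-0.9939, +0.1104)
n_4 = (-0.9013, -0.4332)
n_5 = (-0.5718, -0.8204)
n_6 = (-0.1344, -0.9909)
n_7 = (+0.7610, -0.6488)
  (0,1): δ = 121.65°  ·
  (0,2): δ = 88.41°  ·
  (0,3): δ = 52.37°  ·
  (0,4): δ = 20.36°  ·
  (0,5): δ = 9.10°  ✓
  (0,6): δ = 36.25°  ·
  (0,7): δ = 93.52°  ·
  (1,2): δ = 146.77°  ·
  (1,3): δ = 110.72°  ·
  (1,4): δ = 78.71°  ·
  (1,5): δ = 49.26°  ·
  (1,6): δ = 22.10°  ·
  (1,7): δ = 35.17°  ·
  (2,3): δ = 143.95°  ·
  (2,4): δ = 111.94°  ·
  (2,5): δ = 82.49°  ·
  (2,6): δ = 55.34°  ·
  (2,7): δ = 1.94°  ✓
  (3,4): δ = 147.99°  ·
  (3,5): δ = 118.54°  ·
  (3,6): δ = 91.38°  ·
  (3,7): δ = 34.11°  ·
  (4,5): δ = 150.55°  ·
  (4,6): δ = 123.39°  ·
  (4,7): δ = 66.12°  ·
  (5,6): δ = 152.85°  ·
  (5,7): δ = 95.57°  ·
  (6,7): δ = 122.73°  ·
antipodal pairs: 2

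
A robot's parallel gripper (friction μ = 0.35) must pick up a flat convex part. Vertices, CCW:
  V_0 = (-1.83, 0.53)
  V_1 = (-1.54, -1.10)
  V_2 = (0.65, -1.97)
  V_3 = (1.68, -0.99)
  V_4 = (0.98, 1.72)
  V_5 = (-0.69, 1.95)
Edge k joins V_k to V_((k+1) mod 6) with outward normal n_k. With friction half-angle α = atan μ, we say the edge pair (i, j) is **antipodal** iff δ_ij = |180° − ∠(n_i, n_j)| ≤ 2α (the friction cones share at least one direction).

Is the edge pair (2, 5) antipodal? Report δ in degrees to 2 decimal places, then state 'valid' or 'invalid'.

δ = 7.67°, valid

α = atan 0.35 = 19.29°;  2α = 38.58°
edge 2: e_2 = (+1.03, +0.98);  n_2 = (+0.6893, -0.7245)
edge 5: e_5 = (-1.14, -1.42);  n_5 = (-0.7798, +0.6260)
∠(n_2, n_5) = 172.33°
δ = |180° − 172.33°| = 7.67°
7.67° ≤ 2α = 38.58°  →  valid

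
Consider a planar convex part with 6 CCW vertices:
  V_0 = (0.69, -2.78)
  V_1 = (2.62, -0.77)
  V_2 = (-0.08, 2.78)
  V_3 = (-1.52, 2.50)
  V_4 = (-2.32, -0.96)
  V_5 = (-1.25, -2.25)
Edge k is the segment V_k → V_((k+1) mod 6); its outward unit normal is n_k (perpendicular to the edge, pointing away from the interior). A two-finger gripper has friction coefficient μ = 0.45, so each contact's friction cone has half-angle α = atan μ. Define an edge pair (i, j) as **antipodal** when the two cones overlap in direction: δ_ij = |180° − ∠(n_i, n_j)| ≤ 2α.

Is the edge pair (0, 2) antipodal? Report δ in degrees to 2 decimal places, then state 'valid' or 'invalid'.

α = atan 0.45 = 24.23°;  2α = 48.46°
edge 0: e_0 = (+1.93, +2.01);  n_0 = (+0.7213, -0.6926)
edge 2: e_2 = (-1.44, -0.28);  n_2 = (-0.1909, +0.9816)
∠(n_0, n_2) = 144.84°
δ = |180° − 144.84°| = 35.16°
35.16° ≤ 2α = 48.46°  →  valid

δ = 35.16°, valid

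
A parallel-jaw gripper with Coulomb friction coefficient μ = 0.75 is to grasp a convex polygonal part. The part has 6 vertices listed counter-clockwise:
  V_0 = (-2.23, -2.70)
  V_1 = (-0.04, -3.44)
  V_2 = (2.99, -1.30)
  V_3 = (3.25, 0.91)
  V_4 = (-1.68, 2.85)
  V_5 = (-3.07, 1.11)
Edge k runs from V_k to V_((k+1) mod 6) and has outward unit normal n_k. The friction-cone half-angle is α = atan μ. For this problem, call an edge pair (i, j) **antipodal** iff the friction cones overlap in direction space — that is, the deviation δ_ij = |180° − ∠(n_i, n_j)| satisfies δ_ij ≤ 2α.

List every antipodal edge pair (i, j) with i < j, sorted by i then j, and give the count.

α = atan 0.75 = 36.87°;  2α = 73.74°
n_0 = (-0.3201, -0.9474)
n_1 = (+0.5769, -0.8168)
n_2 = (+0.9932, -0.1168)
n_3 = (+0.3662, +0.9305)
n_4 = (-0.7813, +0.6241)
n_5 = (-0.9765, -0.2153)
  (0,1): δ = 126.10°  ·
  (0,2): δ = 78.04°  ·
  (0,3): δ = 2.81°  ✓
  (0,4): δ = 70.05°  ✓
  (0,5): δ = 121.10°  ·
  (1,2): δ = 131.94°  ·
  (1,3): δ = 56.71°  ✓
  (1,4): δ = 16.15°  ✓
  (1,5): δ = 67.20°  ✓
  (2,3): δ = 104.77°  ·
  (2,4): δ = 31.91°  ✓
  (2,5): δ = 19.14°  ✓
  (3,4): δ = 107.14°  ·
  (3,5): δ = 56.09°  ✓
  (4,5): δ = 128.95°  ·
antipodal pairs: 8

count = 8; pairs: (0,3), (0,4), (1,3), (1,4), (1,5), (2,4), (2,5), (3,5)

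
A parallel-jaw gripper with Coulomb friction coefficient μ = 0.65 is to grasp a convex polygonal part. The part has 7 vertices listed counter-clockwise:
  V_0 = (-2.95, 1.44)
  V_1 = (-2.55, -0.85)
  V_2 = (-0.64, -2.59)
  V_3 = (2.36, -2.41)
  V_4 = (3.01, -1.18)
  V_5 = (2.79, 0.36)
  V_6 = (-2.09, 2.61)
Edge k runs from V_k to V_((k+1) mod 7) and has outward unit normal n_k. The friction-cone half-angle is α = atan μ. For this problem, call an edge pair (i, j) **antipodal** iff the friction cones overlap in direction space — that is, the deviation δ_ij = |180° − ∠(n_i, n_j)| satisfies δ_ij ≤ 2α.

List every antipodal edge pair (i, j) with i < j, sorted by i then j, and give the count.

α = atan 0.65 = 33.02°;  2α = 66.05°
n_0 = (-0.9851, -0.1721)
n_1 = (-0.6734, -0.7392)
n_2 = (+0.0599, -0.9982)
n_3 = (+0.8841, -0.4672)
n_4 = (+0.9899, +0.1414)
n_5 = (+0.4187, +0.9081)
n_6 = (-0.8057, +0.5923)
  (0,1): δ = 142.24°  ·
  (0,2): δ = 96.47°  ·
  (0,3): δ = 37.76°  ✓
  (0,4): δ = 1.78°  ✓
  (0,5): δ = 55.34°  ✓
  (0,6): δ = 133.77°  ·
  (1,2): δ = 134.23°  ·
  (1,3): δ = 75.52°  ·
  (1,4): δ = 39.54°  ✓
  (1,5): δ = 17.58°  ✓
  (1,6): δ = 96.02°  ·
  (2,3): δ = 121.29°  ·
  (2,4): δ = 85.30°  ·
  (2,5): δ = 28.19°  ✓
  (2,6): δ = 50.25°  ✓
  (3,4): δ = 144.02°  ·
  (3,5): δ = 86.90°  ·
  (3,6): δ = 8.46°  ✓
  (4,5): δ = 122.88°  ·
  (4,6): δ = 44.45°  ✓
  (5,6): δ = 101.56°  ·
antipodal pairs: 9

count = 9; pairs: (0,3), (0,4), (0,5), (1,4), (1,5), (2,5), (2,6), (3,6), (4,6)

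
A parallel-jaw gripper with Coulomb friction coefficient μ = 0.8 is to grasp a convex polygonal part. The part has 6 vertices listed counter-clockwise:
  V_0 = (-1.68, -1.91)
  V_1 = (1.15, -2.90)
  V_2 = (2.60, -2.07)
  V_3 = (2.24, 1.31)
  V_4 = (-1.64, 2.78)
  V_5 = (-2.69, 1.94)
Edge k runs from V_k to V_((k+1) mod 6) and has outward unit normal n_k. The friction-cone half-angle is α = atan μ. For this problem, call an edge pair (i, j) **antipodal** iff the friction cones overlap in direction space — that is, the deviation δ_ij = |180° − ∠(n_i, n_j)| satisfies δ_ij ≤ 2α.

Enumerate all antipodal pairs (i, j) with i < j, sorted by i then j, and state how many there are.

count = 9; pairs: (0,2), (0,3), (0,4), (1,3), (1,4), (1,5), (2,4), (2,5), (3,5)

α = atan 0.8 = 38.66°;  2α = 77.32°
n_0 = (-0.3302, -0.9439)
n_1 = (+0.4968, -0.8679)
n_2 = (+0.9944, +0.1059)
n_3 = (+0.3543, +0.9351)
n_4 = (-0.6247, +0.7809)
n_5 = (-0.9673, -0.2538)
  (0,1): δ = 130.93°  ·
  (0,2): δ = 64.64°  ✓
  (0,3): δ = 1.47°  ✓
  (0,4): δ = 57.94°  ✓
  (0,5): δ = 123.98°  ·
  (1,2): δ = 113.71°  ·
  (1,3): δ = 50.54°  ✓
  (1,4): δ = 8.87°  ✓
  (1,5): δ = 74.91°  ✓
  (2,3): δ = 116.83°  ·
  (2,4): δ = 57.42°  ✓
  (2,5): δ = 8.62°  ✓
  (3,4): δ = 120.59°  ·
  (3,5): δ = 54.55°  ✓
  (4,5): δ = 113.96°  ·
antipodal pairs: 9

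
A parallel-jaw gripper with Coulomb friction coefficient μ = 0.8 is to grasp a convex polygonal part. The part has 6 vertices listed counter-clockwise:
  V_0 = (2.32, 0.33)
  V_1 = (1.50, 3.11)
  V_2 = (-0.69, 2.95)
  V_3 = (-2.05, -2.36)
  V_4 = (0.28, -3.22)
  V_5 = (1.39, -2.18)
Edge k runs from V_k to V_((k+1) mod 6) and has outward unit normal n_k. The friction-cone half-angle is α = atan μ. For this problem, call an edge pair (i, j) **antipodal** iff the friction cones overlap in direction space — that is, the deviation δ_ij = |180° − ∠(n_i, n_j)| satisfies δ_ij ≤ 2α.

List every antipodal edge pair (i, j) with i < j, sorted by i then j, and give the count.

α = atan 0.8 = 38.66°;  2α = 77.32°
n_0 = (+0.9591, +0.2829)
n_1 = (-0.0729, +0.9973)
n_2 = (-0.9687, +0.2481)
n_3 = (-0.3463, -0.9381)
n_4 = (+0.6837, -0.7297)
n_5 = (+0.9377, -0.3474)
  (0,1): δ = 102.26°  ·
  (0,2): δ = 30.80°  ✓
  (0,3): δ = 53.31°  ✓
  (0,4): δ = 116.70°  ·
  (0,5): δ = 143.24°  ·
  (1,2): δ = 108.54°  ·
  (1,3): δ = 24.44°  ✓
  (1,4): δ = 38.96°  ✓
  (1,5): δ = 65.49°  ✓
  (2,3): δ = 95.89°  ·
  (2,4): δ = 32.50°  ✓
  (2,5): δ = 5.96°  ✓
  (3,4): δ = 116.61°  ·
  (3,5): δ = 90.07°  ·
  (4,5): δ = 153.47°  ·
antipodal pairs: 7

count = 7; pairs: (0,2), (0,3), (1,3), (1,4), (1,5), (2,4), (2,5)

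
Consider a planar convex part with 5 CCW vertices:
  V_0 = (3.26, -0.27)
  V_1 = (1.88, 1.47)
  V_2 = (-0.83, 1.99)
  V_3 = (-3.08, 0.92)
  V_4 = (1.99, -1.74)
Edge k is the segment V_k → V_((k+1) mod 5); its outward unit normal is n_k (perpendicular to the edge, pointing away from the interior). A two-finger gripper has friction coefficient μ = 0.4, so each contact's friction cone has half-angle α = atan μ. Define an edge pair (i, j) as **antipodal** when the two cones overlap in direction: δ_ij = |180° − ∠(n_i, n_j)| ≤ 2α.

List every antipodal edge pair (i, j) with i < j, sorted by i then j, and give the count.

count = 3; pairs: (0,3), (1,3), (2,4)

α = atan 0.4 = 21.80°;  2α = 43.60°
n_0 = (+0.7835, +0.6214)
n_1 = (+0.1884, +0.9821)
n_2 = (-0.4295, +0.9031)
n_3 = (-0.4646, -0.8855)
n_4 = (+0.7567, -0.6538)
  (0,1): δ = 139.28°  ·
  (0,2): δ = 102.98°  ·
  (0,3): δ = 23.90°  ✓
  (0,4): δ = 100.76°  ·
  (1,2): δ = 143.70°  ·
  (1,3): δ = 16.82°  ✓
  (1,4): δ = 60.04°  ·
  (2,3): δ = 53.12°  ·
  (2,4): δ = 23.74°  ✓
  (3,4): δ = 103.14°  ·
antipodal pairs: 3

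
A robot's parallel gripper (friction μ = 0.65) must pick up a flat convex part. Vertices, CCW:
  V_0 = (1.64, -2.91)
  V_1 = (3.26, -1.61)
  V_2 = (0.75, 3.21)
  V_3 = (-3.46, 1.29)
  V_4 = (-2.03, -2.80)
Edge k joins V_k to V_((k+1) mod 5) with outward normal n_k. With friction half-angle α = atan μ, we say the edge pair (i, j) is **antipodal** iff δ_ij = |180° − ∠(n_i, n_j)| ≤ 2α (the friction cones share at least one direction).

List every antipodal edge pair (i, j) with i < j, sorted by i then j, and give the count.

α = atan 0.65 = 33.02°;  2α = 66.05°
n_0 = (+0.6259, -0.7799)
n_1 = (+0.8869, +0.4619)
n_2 = (-0.4149, +0.9098)
n_3 = (-0.9440, -0.3300)
n_4 = (-0.0300, -0.9996)
  (0,1): δ = 101.24°  ·
  (0,2): δ = 14.23°  ✓
  (0,3): δ = 70.53°  ·
  (0,4): δ = 139.54°  ·
  (1,2): δ = 92.99°  ·
  (1,3): δ = 8.24°  ✓
  (1,4): δ = 60.78°  ✓
  (2,3): δ = 95.24°  ·
  (2,4): δ = 26.23°  ✓
  (3,4): δ = 110.99°  ·
antipodal pairs: 4

count = 4; pairs: (0,2), (1,3), (1,4), (2,4)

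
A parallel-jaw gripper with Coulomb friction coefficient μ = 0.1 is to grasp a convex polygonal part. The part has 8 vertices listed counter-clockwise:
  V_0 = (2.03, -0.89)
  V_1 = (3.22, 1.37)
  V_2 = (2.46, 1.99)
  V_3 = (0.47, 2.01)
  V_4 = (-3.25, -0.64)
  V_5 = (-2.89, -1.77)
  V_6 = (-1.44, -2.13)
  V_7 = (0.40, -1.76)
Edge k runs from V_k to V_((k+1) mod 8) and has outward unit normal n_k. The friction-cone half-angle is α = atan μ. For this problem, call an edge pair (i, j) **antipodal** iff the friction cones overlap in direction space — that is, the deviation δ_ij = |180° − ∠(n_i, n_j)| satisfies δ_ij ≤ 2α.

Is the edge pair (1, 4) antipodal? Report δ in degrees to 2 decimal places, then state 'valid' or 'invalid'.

α = atan 0.1 = 5.71°;  2α = 11.42°
edge 1: e_1 = (-0.76, +0.62);  n_1 = (+0.6321, +0.7749)
edge 4: e_4 = (+0.36, -1.13);  n_4 = (-0.9528, -0.3036)
∠(n_1, n_4) = 146.88°
δ = |180° − 146.88°| = 33.12°
33.12° > 2α = 11.42°  →  invalid

δ = 33.12°, invalid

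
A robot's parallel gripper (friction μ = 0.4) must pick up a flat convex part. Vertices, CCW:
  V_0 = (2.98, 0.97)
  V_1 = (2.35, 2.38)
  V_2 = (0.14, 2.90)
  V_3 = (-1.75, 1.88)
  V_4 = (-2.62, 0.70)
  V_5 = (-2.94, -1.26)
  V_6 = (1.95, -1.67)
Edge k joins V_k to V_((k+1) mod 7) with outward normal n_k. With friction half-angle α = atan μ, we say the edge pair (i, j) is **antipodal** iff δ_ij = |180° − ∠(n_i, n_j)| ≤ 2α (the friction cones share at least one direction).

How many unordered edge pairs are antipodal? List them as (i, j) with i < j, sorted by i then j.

count = 6; pairs: (0,4), (1,5), (2,5), (2,6), (3,6), (4,6)

α = atan 0.4 = 21.80°;  2α = 43.60°
n_0 = (+0.9130, +0.4079)
n_1 = (+0.2290, +0.9734)
n_2 = (-0.4749, +0.8800)
n_3 = (-0.8049, +0.5934)
n_4 = (-0.9869, +0.1611)
n_5 = (-0.0836, -0.9965)
n_6 = (+0.9316, -0.3635)
  (0,1): δ = 127.32°  ·
  (0,2): δ = 85.72°  ·
  (0,3): δ = 60.48°  ·
  (0,4): δ = 33.35°  ✓
  (0,5): δ = 61.13°  ·
  (0,6): δ = 134.61°  ·
  (1,2): δ = 138.40°  ·
  (1,3): δ = 113.16°  ·
  (1,4): δ = 86.03°  ·
  (1,5): δ = 8.45°  ✓
  (1,6): δ = 81.93°  ·
  (2,3): δ = 154.76°  ·
  (2,4): δ = 127.63°  ·
  (2,5): δ = 33.15°  ✓
  (2,6): δ = 40.33°  ✓
  (3,4): δ = 152.87°  ·
  (3,5): δ = 58.39°  ·
  (3,6): δ = 15.09°  ✓
  (4,5): δ = 85.52°  ·
  (4,6): δ = 12.04°  ✓
  (5,6): δ = 106.52°  ·
antipodal pairs: 6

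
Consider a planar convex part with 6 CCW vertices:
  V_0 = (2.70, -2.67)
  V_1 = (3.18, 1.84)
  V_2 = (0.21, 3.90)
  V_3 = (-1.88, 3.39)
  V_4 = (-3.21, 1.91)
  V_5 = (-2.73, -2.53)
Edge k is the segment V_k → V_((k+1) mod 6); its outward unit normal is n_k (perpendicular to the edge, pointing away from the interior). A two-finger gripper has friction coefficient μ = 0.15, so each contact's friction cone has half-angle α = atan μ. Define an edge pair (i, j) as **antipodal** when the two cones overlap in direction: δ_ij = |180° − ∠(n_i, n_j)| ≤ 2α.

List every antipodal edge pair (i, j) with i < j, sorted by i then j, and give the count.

count = 2; pairs: (0,4), (2,5)

α = atan 0.15 = 8.53°;  2α = 17.06°
n_0 = (+0.9944, -0.1058)
n_1 = (+0.5699, +0.8217)
n_2 = (-0.2371, +0.9715)
n_3 = (-0.7438, +0.6684)
n_4 = (-0.9942, -0.1075)
n_5 = (-0.0258, -0.9997)
  (0,1): δ = 118.67°  ·
  (0,2): δ = 70.21°  ·
  (0,3): δ = 35.87°  ·
  (0,4): δ = 12.25°  ✓
  (0,5): δ = 94.60°  ·
  (1,2): δ = 131.54°  ·
  (1,3): δ = 97.20°  ·
  (1,4): δ = 49.08°  ·
  (1,5): δ = 33.27°  ·
  (2,3): δ = 145.66°  ·
  (2,4): δ = 97.54°  ·
  (2,5): δ = 15.19°  ✓
  (3,4): δ = 131.89°  ·
  (3,5): δ = 49.53°  ·
  (4,5): δ = 97.65°  ·
antipodal pairs: 2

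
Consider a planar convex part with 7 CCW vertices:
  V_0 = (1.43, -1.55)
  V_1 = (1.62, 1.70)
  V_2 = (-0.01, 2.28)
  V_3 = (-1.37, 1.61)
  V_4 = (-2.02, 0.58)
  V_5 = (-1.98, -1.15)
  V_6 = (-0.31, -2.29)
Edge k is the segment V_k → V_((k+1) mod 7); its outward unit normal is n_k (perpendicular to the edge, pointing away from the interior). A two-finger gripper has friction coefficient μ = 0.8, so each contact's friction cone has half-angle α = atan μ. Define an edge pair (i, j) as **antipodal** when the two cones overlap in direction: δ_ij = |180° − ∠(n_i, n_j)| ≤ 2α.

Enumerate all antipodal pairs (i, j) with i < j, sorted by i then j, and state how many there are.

α = atan 0.8 = 38.66°;  2α = 77.32°
n_0 = (+0.9983, -0.0584)
n_1 = (+0.3352, +0.9421)
n_2 = (-0.4419, +0.8971)
n_3 = (-0.8457, +0.5337)
n_4 = (-0.9997, -0.0231)
n_5 = (-0.5638, -0.8259)
n_6 = (+0.3914, -0.9202)
  (0,1): δ = 106.24°  ·
  (0,2): δ = 60.43°  ✓
  (0,3): δ = 28.91°  ✓
  (0,4): δ = 4.67°  ✓
  (0,5): δ = 59.03°  ✓
  (0,6): δ = 116.39°  ·
  (1,2): δ = 134.19°  ·
  (1,3): δ = 102.67°  ·
  (1,4): δ = 69.09°  ✓
  (1,5): δ = 14.73°  ✓
  (1,6): δ = 42.63°  ✓
  (2,3): δ = 148.48°  ·
  (2,4): δ = 114.90°  ·
  (2,5): δ = 60.55°  ✓
  (2,6): δ = 3.19°  ✓
  (3,4): δ = 146.42°  ·
  (3,5): δ = 92.06°  ·
  (3,6): δ = 34.71°  ✓
  (4,5): δ = 125.64°  ·
  (4,6): δ = 68.29°  ✓
  (5,6): δ = 122.64°  ·
antipodal pairs: 11

count = 11; pairs: (0,2), (0,3), (0,4), (0,5), (1,4), (1,5), (1,6), (2,5), (2,6), (3,6), (4,6)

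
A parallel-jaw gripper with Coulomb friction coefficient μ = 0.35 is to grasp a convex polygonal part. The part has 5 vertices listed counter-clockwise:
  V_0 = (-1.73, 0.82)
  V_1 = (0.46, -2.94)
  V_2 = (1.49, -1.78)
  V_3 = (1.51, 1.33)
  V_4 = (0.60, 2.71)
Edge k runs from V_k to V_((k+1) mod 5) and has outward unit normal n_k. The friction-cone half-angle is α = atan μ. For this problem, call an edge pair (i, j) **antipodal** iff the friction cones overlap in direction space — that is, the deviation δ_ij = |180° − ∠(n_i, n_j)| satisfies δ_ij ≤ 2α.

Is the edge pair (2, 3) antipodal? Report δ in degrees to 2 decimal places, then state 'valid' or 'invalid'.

δ = 146.23°, invalid

α = atan 0.35 = 19.29°;  2α = 38.58°
edge 2: e_2 = (+0.02, +3.11);  n_2 = (+1.0000, -0.0064)
edge 3: e_3 = (-0.91, +1.38);  n_3 = (+0.8348, +0.5505)
∠(n_2, n_3) = 33.77°
δ = |180° − 33.77°| = 146.23°
146.23° > 2α = 38.58°  →  invalid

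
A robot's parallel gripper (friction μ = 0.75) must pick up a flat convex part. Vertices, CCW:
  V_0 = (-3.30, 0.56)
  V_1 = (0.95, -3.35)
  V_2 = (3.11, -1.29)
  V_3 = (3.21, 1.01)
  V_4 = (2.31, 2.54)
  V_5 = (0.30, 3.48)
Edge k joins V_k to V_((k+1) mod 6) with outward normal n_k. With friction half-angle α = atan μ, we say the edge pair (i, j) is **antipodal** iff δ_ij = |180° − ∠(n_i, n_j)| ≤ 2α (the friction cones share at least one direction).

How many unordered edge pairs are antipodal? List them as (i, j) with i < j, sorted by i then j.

α = atan 0.75 = 36.87°;  2α = 73.74°
n_0 = (-0.6771, -0.7359)
n_1 = (+0.6902, -0.7237)
n_2 = (+0.9991, -0.0434)
n_3 = (+0.8619, +0.5070)
n_4 = (+0.4236, +0.9058)
n_5 = (-0.6299, +0.7766)
  (0,1): δ = 93.74°  ·
  (0,2): δ = 49.88°  ✓
  (0,3): δ = 16.92°  ✓
  (0,4): δ = 17.55°  ✓
  (0,5): δ = 81.66°  ·
  (1,2): δ = 136.13°  ·
  (1,3): δ = 103.18°  ·
  (1,4): δ = 68.71°  ✓
  (1,5): δ = 4.60°  ✓
  (2,3): δ = 147.04°  ·
  (2,4): δ = 112.57°  ·
  (2,5): δ = 48.46°  ✓
  (3,4): δ = 145.53°  ·
  (3,5): δ = 81.42°  ·
  (4,5): δ = 115.89°  ·
antipodal pairs: 6

count = 6; pairs: (0,2), (0,3), (0,4), (1,4), (1,5), (2,5)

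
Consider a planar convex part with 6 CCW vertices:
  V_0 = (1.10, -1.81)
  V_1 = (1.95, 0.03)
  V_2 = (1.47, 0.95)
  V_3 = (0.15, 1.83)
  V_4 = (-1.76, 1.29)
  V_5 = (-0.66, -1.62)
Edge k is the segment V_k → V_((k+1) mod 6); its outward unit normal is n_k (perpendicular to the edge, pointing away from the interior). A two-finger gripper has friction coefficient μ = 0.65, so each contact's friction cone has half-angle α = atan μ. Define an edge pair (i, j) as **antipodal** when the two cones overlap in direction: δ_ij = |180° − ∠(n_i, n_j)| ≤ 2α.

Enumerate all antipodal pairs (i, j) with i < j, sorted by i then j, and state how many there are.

count = 7; pairs: (0,3), (0,4), (1,4), (1,5), (2,4), (2,5), (3,5)

α = atan 0.65 = 33.02°;  2α = 66.05°
n_0 = (+0.9078, -0.4194)
n_1 = (+0.8866, +0.4626)
n_2 = (+0.5547, +0.8321)
n_3 = (-0.2721, +0.9623)
n_4 = (-0.9354, -0.3536)
n_5 = (-0.1073, -0.9942)
  (0,1): δ = 127.65°  ·
  (0,2): δ = 98.90°  ·
  (0,3): δ = 49.42°  ✓
  (0,4): δ = 45.50°  ✓
  (0,5): δ = 108.63°  ·
  (1,2): δ = 151.24°  ·
  (1,3): δ = 101.77°  ·
  (1,4): δ = 6.85°  ✓
  (1,5): δ = 56.29°  ✓
  (2,3): δ = 130.52°  ·
  (2,4): δ = 35.60°  ✓
  (2,5): δ = 27.53°  ✓
  (3,4): δ = 85.08°  ·
  (3,5): δ = 21.95°  ✓
  (4,5): δ = 116.87°  ·
antipodal pairs: 7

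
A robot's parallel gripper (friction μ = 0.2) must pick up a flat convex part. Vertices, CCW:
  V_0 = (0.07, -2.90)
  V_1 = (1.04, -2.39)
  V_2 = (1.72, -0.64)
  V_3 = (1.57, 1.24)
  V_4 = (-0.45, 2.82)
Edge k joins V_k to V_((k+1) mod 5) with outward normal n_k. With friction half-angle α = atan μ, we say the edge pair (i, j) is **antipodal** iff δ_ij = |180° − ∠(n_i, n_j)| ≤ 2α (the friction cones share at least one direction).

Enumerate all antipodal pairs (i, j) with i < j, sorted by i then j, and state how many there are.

α = atan 0.2 = 11.31°;  2α = 22.62°
n_0 = (+0.4654, -0.8851)
n_1 = (+0.9321, -0.3622)
n_2 = (+0.9968, +0.0795)
n_3 = (+0.6161, +0.7877)
n_4 = (-0.9959, -0.0905)
  (0,1): δ = 138.97°  ·
  (0,2): δ = 113.17°  ·
  (0,3): δ = 65.77°  ·
  (0,4): δ = 67.46°  ·
  (1,2): δ = 154.20°  ·
  (1,3): δ = 106.80°  ·
  (1,4): δ = 26.43°  ·
  (2,3): δ = 132.59°  ·
  (2,4): δ = 0.63°  ✓
  (3,4): δ = 46.77°  ·
antipodal pairs: 1

count = 1; pairs: (2,4)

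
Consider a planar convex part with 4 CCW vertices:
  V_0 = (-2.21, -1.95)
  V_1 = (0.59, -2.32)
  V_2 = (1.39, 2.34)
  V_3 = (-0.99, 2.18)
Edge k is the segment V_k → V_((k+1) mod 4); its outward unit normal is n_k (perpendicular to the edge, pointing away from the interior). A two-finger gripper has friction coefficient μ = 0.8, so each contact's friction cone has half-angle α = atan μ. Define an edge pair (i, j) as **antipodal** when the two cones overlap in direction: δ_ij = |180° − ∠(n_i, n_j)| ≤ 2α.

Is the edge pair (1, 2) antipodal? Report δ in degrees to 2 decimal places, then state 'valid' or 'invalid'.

δ = 76.41°, valid

α = atan 0.8 = 38.66°;  2α = 77.32°
edge 1: e_1 = (+0.80, +4.66);  n_1 = (+0.9856, -0.1692)
edge 2: e_2 = (-2.38, -0.16);  n_2 = (-0.0671, +0.9977)
∠(n_1, n_2) = 103.59°
δ = |180° − 103.59°| = 76.41°
76.41° ≤ 2α = 77.32°  →  valid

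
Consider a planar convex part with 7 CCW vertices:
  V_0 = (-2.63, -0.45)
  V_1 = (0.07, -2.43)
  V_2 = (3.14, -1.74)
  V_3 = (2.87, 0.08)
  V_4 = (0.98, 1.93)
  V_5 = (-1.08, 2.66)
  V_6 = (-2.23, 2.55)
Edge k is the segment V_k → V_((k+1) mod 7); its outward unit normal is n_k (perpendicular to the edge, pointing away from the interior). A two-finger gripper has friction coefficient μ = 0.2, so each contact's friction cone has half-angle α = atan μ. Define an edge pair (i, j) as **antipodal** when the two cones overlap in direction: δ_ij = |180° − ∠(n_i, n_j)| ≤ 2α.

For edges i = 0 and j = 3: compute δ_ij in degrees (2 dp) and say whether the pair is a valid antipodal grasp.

δ = 8.13°, valid

α = atan 0.2 = 11.31°;  2α = 22.62°
edge 0: e_0 = (+2.70, -1.98);  n_0 = (-0.5914, -0.8064)
edge 3: e_3 = (-1.89, +1.85);  n_3 = (+0.6995, +0.7146)
∠(n_0, n_3) = 171.87°
δ = |180° − 171.87°| = 8.13°
8.13° ≤ 2α = 22.62°  →  valid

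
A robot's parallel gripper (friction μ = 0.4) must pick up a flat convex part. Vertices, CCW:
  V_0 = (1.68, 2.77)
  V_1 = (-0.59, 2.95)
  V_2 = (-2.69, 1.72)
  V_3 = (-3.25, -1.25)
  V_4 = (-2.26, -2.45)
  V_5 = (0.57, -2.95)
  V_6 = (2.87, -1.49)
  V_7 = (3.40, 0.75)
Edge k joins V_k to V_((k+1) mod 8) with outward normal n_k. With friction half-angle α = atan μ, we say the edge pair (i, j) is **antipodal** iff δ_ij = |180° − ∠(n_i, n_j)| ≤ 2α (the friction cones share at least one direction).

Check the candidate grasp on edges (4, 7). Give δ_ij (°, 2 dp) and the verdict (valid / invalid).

α = atan 0.4 = 21.80°;  2α = 43.60°
edge 4: e_4 = (+2.83, -0.50);  n_4 = (-0.1740, -0.9847)
edge 7: e_7 = (-1.72, +2.02);  n_7 = (+0.7614, +0.6483)
∠(n_4, n_7) = 140.43°
δ = |180° − 140.43°| = 39.57°
39.57° ≤ 2α = 43.60°  →  valid

δ = 39.57°, valid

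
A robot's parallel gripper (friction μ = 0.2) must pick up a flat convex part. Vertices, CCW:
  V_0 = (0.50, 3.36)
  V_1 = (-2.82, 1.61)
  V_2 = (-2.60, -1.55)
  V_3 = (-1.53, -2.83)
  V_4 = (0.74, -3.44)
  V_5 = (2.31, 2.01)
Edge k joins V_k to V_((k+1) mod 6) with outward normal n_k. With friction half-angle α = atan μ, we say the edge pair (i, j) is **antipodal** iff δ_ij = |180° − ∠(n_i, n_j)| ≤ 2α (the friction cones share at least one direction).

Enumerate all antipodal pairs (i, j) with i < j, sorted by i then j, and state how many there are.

count = 3; pairs: (1,4), (2,5), (3,5)

α = atan 0.2 = 11.31°;  2α = 22.62°
n_0 = (-0.4663, +0.8846)
n_1 = (-0.9976, -0.0695)
n_2 = (-0.7672, -0.6414)
n_3 = (-0.2595, -0.9657)
n_4 = (+0.9609, -0.2768)
n_5 = (+0.5979, +0.8016)
  (0,1): δ = 113.81°  ·
  (0,2): δ = 77.90°  ·
  (0,3): δ = 42.84°  ·
  (0,4): δ = 46.14°  ·
  (0,5): δ = 115.49°  ·
  (1,2): δ = 144.09°  ·
  (1,3): δ = 109.02°  ·
  (1,4): δ = 20.05°  ✓
  (1,5): δ = 49.30°  ·
  (2,3): δ = 144.93°  ·
  (2,4): δ = 55.96°  ·
  (2,5): δ = 13.39°  ✓
  (3,4): δ = 91.03°  ·
  (3,5): δ = 21.68°  ✓
  (4,5): δ = 110.65°  ·
antipodal pairs: 3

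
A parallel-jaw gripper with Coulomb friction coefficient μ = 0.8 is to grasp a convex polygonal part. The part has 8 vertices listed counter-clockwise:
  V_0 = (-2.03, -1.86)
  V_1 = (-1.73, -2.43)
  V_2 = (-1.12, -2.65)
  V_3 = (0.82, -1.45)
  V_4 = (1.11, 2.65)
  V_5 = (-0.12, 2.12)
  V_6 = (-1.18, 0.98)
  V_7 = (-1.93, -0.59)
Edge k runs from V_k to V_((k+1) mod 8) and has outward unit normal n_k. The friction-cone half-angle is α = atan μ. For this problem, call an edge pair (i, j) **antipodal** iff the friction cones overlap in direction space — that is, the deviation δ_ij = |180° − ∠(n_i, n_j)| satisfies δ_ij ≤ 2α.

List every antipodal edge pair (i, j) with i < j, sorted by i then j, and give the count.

α = atan 0.8 = 38.66°;  2α = 77.32°
n_0 = (-0.8849, -0.4657)
n_1 = (-0.3393, -0.9407)
n_2 = (+0.5261, -0.8505)
n_3 = (+0.9975, -0.0706)
n_4 = (-0.3957, +0.9184)
n_5 = (-0.7323, +0.6809)
n_6 = (-0.9023, +0.4310)
n_7 = (-0.9969, +0.0785)
  (0,1): δ = 137.59°  ·
  (0,2): δ = 86.02°  ·
  (0,3): δ = 31.80°  ✓
  (0,4): δ = 85.55°  ·
  (0,5): δ = 109.32°  ·
  (0,6): δ = 126.71°  ·
  (0,7): δ = 147.74°  ·
  (1,2): δ = 128.43°  ·
  (1,3): δ = 74.21°  ✓
  (1,4): δ = 43.14°  ✓
  (1,5): δ = 66.91°  ✓
  (1,6): δ = 84.30°  ·
  (1,7): δ = 105.33°  ·
  (2,3): δ = 125.79°  ·
  (2,4): δ = 8.43°  ✓
  (2,5): δ = 15.34°  ✓
  (2,6): δ = 32.73°  ✓
  (2,7): δ = 53.76°  ✓
  (3,4): δ = 62.64°  ✓
  (3,5): δ = 38.87°  ✓
  (3,6): δ = 21.49°  ✓
  (3,7): δ = 0.46°  ✓
  (4,5): δ = 156.23°  ·
  (4,6): δ = 138.85°  ·
  (4,7): δ = 117.81°  ·
  (5,6): δ = 162.62°  ·
  (5,7): δ = 141.58°  ·
  (6,7): δ = 158.97°  ·
antipodal pairs: 12

count = 12; pairs: (0,3), (1,3), (1,4), (1,5), (2,4), (2,5), (2,6), (2,7), (3,4), (3,5), (3,6), (3,7)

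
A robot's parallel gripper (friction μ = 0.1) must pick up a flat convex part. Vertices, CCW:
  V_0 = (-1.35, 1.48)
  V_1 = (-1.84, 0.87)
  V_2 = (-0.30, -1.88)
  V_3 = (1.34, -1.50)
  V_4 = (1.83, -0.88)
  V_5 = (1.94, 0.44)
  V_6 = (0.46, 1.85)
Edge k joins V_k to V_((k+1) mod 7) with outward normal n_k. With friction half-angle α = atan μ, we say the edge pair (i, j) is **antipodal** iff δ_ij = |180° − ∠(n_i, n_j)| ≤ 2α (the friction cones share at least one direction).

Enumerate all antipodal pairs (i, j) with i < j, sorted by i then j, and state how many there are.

α = atan 0.1 = 5.71°;  2α = 11.42°
n_0 = (-0.7796, +0.6263)
n_1 = (-0.8725, -0.4886)
n_2 = (+0.2257, -0.9742)
n_3 = (+0.7846, -0.6201)
n_4 = (+0.9965, -0.0830)
n_5 = (+0.6898, +0.7240)
n_6 = (-0.2003, +0.9797)
  (0,1): δ = 111.98°  ·
  (0,2): δ = 38.18°  ·
  (0,3): δ = 0.45°  ✓
  (0,4): δ = 34.01°  ·
  (0,5): δ = 85.16°  ·
  (0,6): δ = 140.33°  ·
  (1,2): δ = 106.20°  ·
  (1,3): δ = 67.57°  ·
  (1,4): δ = 34.01°  ·
  (1,5): δ = 17.14°  ·
  (1,6): δ = 72.30°  ·
  (2,3): δ = 141.37°  ·
  (2,4): δ = 107.81°  ·
  (2,5): δ = 56.66°  ·
  (2,6): δ = 1.49°  ✓
  (3,4): δ = 146.44°  ·
  (3,5): δ = 95.29°  ·
  (3,6): δ = 40.13°  ·
  (4,5): δ = 128.85°  ·
  (4,6): δ = 73.68°  ·
  (5,6): δ = 124.83°  ·
antipodal pairs: 2

count = 2; pairs: (0,3), (2,6)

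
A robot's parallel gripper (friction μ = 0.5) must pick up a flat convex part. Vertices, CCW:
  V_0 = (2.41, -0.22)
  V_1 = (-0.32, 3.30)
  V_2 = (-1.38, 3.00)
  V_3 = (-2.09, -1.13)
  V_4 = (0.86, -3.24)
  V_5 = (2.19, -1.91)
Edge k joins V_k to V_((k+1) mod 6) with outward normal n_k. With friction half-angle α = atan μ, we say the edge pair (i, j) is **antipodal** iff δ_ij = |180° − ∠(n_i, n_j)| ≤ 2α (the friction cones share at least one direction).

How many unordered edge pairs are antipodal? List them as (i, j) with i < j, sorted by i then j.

α = atan 0.5 = 26.57°;  2α = 53.13°
n_0 = (+0.7902, +0.6129)
n_1 = (-0.2723, +0.9622)
n_2 = (-0.9855, +0.1694)
n_3 = (-0.5818, -0.8134)
n_4 = (+0.7071, -0.7071)
n_5 = (+0.9916, -0.1291)
  (0,1): δ = 111.99°  ·
  (0,2): δ = 47.55°  ✓
  (0,3): δ = 16.63°  ✓
  (0,4): δ = 97.20°  ·
  (0,5): δ = 134.79°  ·
  (1,2): δ = 115.56°  ·
  (1,3): δ = 51.38°  ✓
  (1,4): δ = 29.20°  ✓
  (1,5): δ = 66.78°  ·
  (2,3): δ = 115.82°  ·
  (2,4): δ = 35.25°  ✓
  (2,5): δ = 2.34°  ✓
  (3,4): δ = 99.43°  ·
  (3,5): δ = 61.84°  ·
  (4,5): δ = 142.42°  ·
antipodal pairs: 6

count = 6; pairs: (0,2), (0,3), (1,3), (1,4), (2,4), (2,5)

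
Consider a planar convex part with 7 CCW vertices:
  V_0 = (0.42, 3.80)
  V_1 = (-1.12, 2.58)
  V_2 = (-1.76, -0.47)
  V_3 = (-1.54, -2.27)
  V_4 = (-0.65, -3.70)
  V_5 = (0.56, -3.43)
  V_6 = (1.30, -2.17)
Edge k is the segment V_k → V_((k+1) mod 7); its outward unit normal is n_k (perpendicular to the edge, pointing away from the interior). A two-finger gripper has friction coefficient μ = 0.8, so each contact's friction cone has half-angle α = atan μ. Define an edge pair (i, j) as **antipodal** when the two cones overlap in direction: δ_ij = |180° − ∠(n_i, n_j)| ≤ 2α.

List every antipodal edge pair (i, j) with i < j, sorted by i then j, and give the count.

count = 10; pairs: (0,4), (0,5), (0,6), (1,4), (1,5), (1,6), (2,5), (2,6), (3,5), (3,6)

α = atan 0.8 = 38.66°;  2α = 77.32°
n_0 = (-0.6210, +0.7838)
n_1 = (-0.9787, +0.2054)
n_2 = (-0.9926, -0.1213)
n_3 = (-0.8490, -0.5284)
n_4 = (+0.2178, -0.9760)
n_5 = (+0.8623, -0.5064)
n_6 = (+0.9893, +0.1458)
  (0,1): δ = 140.24°  ·
  (0,2): δ = 121.42°  ·
  (0,3): δ = 96.49°  ·
  (0,4): δ = 25.81°  ✓
  (0,5): δ = 21.19°  ✓
  (0,6): δ = 60.00°  ✓
  (1,2): δ = 161.18°  ·
  (1,3): δ = 136.25°  ·
  (1,4): δ = 65.57°  ✓
  (1,5): δ = 18.58°  ✓
  (1,6): δ = 20.24°  ✓
  (2,3): δ = 155.07°  ·
  (2,4): δ = 84.39°  ·
  (2,5): δ = 37.39°  ✓
  (2,6): δ = 1.42°  ✓
  (3,4): δ = 109.32°  ·
  (3,5): δ = 62.32°  ✓
  (3,6): δ = 23.51°  ✓
  (4,5): δ = 133.00°  ·
  (4,6): δ = 94.19°  ·
  (5,6): δ = 141.19°  ·
antipodal pairs: 10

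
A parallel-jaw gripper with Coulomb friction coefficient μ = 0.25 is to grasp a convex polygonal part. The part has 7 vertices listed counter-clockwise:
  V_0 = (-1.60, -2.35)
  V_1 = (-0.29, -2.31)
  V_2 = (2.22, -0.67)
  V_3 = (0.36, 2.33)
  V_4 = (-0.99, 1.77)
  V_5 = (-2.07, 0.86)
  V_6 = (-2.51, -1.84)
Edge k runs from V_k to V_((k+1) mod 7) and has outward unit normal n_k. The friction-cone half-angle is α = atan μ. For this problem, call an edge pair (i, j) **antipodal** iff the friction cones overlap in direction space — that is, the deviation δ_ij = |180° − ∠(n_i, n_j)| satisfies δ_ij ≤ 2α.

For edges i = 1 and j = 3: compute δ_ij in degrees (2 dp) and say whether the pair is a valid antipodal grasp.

α = atan 0.25 = 14.04°;  2α = 28.07°
edge 1: e_1 = (+2.51, +1.64);  n_1 = (+0.5470, -0.8371)
edge 3: e_3 = (-1.35, -0.56);  n_3 = (-0.3832, +0.9237)
∠(n_1, n_3) = 169.37°
δ = |180° − 169.37°| = 10.63°
10.63° ≤ 2α = 28.07°  →  valid

δ = 10.63°, valid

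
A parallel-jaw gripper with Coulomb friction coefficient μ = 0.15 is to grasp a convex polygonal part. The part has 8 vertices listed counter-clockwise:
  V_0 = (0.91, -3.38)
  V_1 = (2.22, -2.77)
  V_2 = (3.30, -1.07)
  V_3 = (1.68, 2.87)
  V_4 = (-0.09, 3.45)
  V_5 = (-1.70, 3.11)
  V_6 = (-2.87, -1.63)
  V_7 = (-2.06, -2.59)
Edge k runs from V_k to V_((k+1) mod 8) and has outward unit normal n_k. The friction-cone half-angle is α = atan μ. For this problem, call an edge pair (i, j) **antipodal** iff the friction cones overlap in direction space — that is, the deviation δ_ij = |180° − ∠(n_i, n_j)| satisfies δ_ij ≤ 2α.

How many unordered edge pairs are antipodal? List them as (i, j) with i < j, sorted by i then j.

α = atan 0.15 = 8.53°;  2α = 17.06°
n_0 = (+0.4221, -0.9065)
n_1 = (+0.8441, -0.5362)
n_2 = (+0.9249, +0.3803)
n_3 = (+0.3114, +0.9503)
n_4 = (-0.2066, +0.9784)
n_5 = (-0.9709, +0.2396)
n_6 = (-0.7643, -0.6449)
n_7 = (-0.2571, -0.9664)
  (0,1): δ = 147.40°  ·
  (0,2): δ = 92.62°  ·
  (0,3): δ = 43.11°  ·
  (0,4): δ = 13.04°  ✓
  (0,5): δ = 51.17°  ·
  (0,6): δ = 105.19°  ·
  (0,7): δ = 140.14°  ·
  (1,2): δ = 125.22°  ·
  (1,3): δ = 75.72°  ·
  (1,4): δ = 45.65°  ·
  (1,5): δ = 18.56°  ·
  (1,6): δ = 72.58°  ·
  (1,7): δ = 107.53°  ·
  (2,3): δ = 130.49°  ·
  (2,4): δ = 100.43°  ·
  (2,5): δ = 36.22°  ·
  (2,6): δ = 17.81°  ·
  (2,7): δ = 52.75°  ·
  (3,4): δ = 149.93°  ·
  (3,5): δ = 85.72°  ·
  (3,6): δ = 31.70°  ·
  (3,7): δ = 3.25°  ✓
  (4,5): δ = 115.79°  ·
  (4,6): δ = 61.77°  ·
  (4,7): δ = 26.82°  ·
  (5,6): δ = 125.98°  ·
  (5,7): δ = 91.03°  ·
  (6,7): δ = 145.05°  ·
antipodal pairs: 2

count = 2; pairs: (0,4), (3,7)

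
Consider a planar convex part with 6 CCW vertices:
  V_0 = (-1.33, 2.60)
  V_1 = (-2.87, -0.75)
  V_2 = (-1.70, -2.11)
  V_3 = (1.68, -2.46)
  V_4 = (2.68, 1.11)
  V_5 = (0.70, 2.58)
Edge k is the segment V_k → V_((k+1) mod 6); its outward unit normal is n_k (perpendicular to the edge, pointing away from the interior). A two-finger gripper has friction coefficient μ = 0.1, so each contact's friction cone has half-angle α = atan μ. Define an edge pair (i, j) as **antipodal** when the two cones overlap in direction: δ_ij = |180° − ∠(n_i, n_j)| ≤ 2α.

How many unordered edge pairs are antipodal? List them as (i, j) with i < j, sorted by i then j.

count = 2; pairs: (0,3), (2,5)

α = atan 0.1 = 5.71°;  2α = 11.42°
n_0 = (-0.9086, +0.4177)
n_1 = (-0.7581, -0.6522)
n_2 = (-0.1030, -0.9947)
n_3 = (+0.9629, -0.2697)
n_4 = (+0.5961, +0.8029)
n_5 = (+0.0099, +1.0000)
  (0,1): δ = 114.61°  ·
  (0,2): δ = 71.22°  ·
  (0,3): δ = 9.04°  ✓
  (0,4): δ = 78.10°  ·
  (0,5): δ = 114.12°  ·
  (1,2): δ = 136.62°  ·
  (1,3): δ = 56.35°  ·
  (1,4): δ = 12.70°  ·
  (1,5): δ = 48.73°  ·
  (2,3): δ = 99.74°  ·
  (2,4): δ = 30.68°  ·
  (2,5): δ = 5.35°  ✓
  (3,4): δ = 110.94°  ·
  (3,5): δ = 74.92°  ·
  (4,5): δ = 143.97°  ·
antipodal pairs: 2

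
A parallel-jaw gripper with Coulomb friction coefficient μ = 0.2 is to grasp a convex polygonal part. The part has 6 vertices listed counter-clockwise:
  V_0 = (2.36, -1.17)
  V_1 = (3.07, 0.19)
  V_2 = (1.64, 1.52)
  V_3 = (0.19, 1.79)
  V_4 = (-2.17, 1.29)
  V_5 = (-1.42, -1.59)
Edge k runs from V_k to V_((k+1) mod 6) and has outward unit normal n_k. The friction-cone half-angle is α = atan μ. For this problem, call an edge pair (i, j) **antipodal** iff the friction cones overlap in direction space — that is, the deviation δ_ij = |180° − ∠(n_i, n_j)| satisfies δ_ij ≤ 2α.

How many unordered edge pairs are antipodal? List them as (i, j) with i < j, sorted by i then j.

α = atan 0.2 = 11.31°;  2α = 22.62°
n_0 = (+0.8865, -0.4628)
n_1 = (+0.6810, +0.7322)
n_2 = (+0.1831, +0.9831)
n_3 = (-0.2073, +0.9783)
n_4 = (-0.9677, -0.2520)
n_5 = (+0.1104, -0.9939)
  (0,1): δ = 105.36°  ·
  (0,2): δ = 72.98°  ·
  (0,3): δ = 50.47°  ·
  (0,4): δ = 42.16°  ·
  (0,5): δ = 123.91°  ·
  (1,2): δ = 147.62°  ·
  (1,3): δ = 125.11°  ·
  (1,4): δ = 32.48°  ·
  (1,5): δ = 49.27°  ·
  (2,3): δ = 157.49°  ·
  (2,4): δ = 64.86°  ·
  (2,5): δ = 16.89°  ✓
  (3,4): δ = 87.37°  ·
  (3,5): δ = 5.62°  ✓
  (4,5): δ = 98.26°  ·
antipodal pairs: 2

count = 2; pairs: (2,5), (3,5)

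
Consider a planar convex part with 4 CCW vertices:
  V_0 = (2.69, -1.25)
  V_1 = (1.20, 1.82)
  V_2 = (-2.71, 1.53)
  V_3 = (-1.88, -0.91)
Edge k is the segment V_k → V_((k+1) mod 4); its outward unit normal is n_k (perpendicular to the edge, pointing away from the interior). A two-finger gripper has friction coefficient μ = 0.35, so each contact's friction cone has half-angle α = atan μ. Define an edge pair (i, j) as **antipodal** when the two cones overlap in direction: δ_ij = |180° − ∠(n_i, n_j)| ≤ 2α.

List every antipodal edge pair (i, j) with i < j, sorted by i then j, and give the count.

count = 2; pairs: (0,2), (1,3)

α = atan 0.35 = 19.29°;  2α = 38.58°
n_0 = (+0.8996, +0.4366)
n_1 = (-0.0740, +0.9973)
n_2 = (-0.9467, -0.3220)
n_3 = (-0.0742, -0.9972)
  (0,1): δ = 111.65°  ·
  (0,2): δ = 7.10°  ✓
  (0,3): δ = 59.86°  ·
  (1,2): δ = 75.46°  ·
  (1,3): δ = 8.50°  ✓
  (2,3): δ = 113.04°  ·
antipodal pairs: 2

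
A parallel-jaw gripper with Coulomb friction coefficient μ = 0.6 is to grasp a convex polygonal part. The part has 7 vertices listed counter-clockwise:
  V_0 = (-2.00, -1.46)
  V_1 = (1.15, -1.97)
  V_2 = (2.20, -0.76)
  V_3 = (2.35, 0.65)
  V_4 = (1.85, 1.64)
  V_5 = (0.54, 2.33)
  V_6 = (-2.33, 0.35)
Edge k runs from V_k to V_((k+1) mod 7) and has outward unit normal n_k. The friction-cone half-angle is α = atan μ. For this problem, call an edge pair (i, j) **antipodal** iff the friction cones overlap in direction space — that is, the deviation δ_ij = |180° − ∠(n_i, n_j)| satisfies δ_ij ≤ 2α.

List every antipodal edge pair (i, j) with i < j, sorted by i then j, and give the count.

α = atan 0.6 = 30.96°;  2α = 61.93°
n_0 = (-0.1598, -0.9871)
n_1 = (+0.7553, -0.6554)
n_2 = (+0.9944, -0.1058)
n_3 = (+0.8926, +0.4508)
n_4 = (+0.4660, +0.8848)
n_5 = (-0.5679, +0.8231)
n_6 = (-0.9838, -0.1794)
  (0,1): δ = 121.75°  ·
  (0,2): δ = 86.88°  ·
  (0,3): δ = 54.01°  ✓
  (0,4): δ = 18.58°  ✓
  (0,5): δ = 43.80°  ✓
  (0,6): δ = 109.53°  ·
  (1,2): δ = 145.12°  ·
  (1,3): δ = 112.25°  ·
  (1,4): δ = 76.83°  ·
  (1,5): δ = 14.45°  ✓
  (1,6): δ = 51.28°  ✓
  (2,3): δ = 147.13°  ·
  (2,4): δ = 111.70°  ·
  (2,5): δ = 49.33°  ✓
  (2,6): δ = 16.41°  ✓
  (3,4): δ = 144.57°  ·
  (3,5): δ = 82.19°  ·
  (3,6): δ = 16.46°  ✓
  (4,5): δ = 117.62°  ·
  (4,6): δ = 51.89°  ✓
  (5,6): δ = 114.27°  ·
antipodal pairs: 9

count = 9; pairs: (0,3), (0,4), (0,5), (1,5), (1,6), (2,5), (2,6), (3,6), (4,6)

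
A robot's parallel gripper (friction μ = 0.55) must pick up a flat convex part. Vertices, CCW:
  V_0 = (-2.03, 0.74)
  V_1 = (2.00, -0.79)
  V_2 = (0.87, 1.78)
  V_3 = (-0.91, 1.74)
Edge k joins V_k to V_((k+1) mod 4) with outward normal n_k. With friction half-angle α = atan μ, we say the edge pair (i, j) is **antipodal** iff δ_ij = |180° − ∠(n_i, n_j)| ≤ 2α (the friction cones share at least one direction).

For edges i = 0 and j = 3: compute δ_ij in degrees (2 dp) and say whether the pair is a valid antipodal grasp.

α = atan 0.55 = 28.81°;  2α = 57.62°
edge 0: e_0 = (+4.03, -1.53);  n_0 = (-0.3549, -0.9349)
edge 3: e_3 = (-1.12, -1.00);  n_3 = (-0.6660, +0.7459)
∠(n_0, n_3) = 117.45°
δ = |180° − 117.45°| = 62.55°
62.55° > 2α = 57.62°  →  invalid

δ = 62.55°, invalid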